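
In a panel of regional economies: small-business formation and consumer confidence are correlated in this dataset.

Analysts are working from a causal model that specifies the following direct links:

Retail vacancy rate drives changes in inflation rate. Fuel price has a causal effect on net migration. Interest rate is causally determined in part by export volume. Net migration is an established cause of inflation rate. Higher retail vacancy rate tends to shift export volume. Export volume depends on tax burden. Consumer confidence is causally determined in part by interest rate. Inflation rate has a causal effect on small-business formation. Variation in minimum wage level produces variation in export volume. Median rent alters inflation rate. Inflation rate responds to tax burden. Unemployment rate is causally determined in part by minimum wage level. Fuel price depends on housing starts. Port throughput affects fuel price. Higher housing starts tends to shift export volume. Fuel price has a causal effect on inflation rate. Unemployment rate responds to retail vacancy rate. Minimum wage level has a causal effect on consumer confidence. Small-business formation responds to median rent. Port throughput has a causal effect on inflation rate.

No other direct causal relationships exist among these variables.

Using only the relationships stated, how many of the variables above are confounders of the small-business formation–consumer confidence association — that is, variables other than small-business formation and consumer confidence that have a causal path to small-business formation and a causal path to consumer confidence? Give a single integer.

The common causes are: housing starts (to small-business formation via housing starts → fuel price → inflation rate → small-business formation; to consumer confidence via housing starts → export volume → interest rate → consumer confidence); retail vacancy rate (to small-business formation via retail vacancy rate → inflation rate → small-business formation; to consumer confidence via retail vacancy rate → export volume → interest rate → consumer confidence); tax burden (to small-business formation via tax burden → inflation rate → small-business formation; to consumer confidence via tax burden → export volume → interest rate → consumer confidence).
Every other variable lacks a causal path to at least one of small-business formation and consumer confidence.

3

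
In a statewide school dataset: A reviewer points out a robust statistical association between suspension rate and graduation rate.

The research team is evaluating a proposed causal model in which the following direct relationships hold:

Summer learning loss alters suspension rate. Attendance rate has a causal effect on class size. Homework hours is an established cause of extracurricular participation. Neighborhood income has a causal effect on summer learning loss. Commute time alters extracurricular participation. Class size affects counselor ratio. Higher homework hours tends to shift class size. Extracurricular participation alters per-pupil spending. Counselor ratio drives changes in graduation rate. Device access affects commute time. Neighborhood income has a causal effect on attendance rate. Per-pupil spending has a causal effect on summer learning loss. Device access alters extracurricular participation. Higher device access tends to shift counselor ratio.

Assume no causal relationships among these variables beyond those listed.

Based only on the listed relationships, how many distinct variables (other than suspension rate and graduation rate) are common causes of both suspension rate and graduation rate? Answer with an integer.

3

The common causes are: device access (to suspension rate via device access → extracurricular participation → per-pupil spending → summer learning loss → suspension rate; to graduation rate via device access → counselor ratio → graduation rate); homework hours (to suspension rate via homework hours → extracurricular participation → per-pupil spending → summer learning loss → suspension rate; to graduation rate via homework hours → class size → counselor ratio → graduation rate); neighborhood income (to suspension rate via neighborhood income → summer learning loss → suspension rate; to graduation rate via neighborhood income → attendance rate → class size → counselor ratio → graduation rate).
Every other variable lacks a causal path to at least one of suspension rate and graduation rate.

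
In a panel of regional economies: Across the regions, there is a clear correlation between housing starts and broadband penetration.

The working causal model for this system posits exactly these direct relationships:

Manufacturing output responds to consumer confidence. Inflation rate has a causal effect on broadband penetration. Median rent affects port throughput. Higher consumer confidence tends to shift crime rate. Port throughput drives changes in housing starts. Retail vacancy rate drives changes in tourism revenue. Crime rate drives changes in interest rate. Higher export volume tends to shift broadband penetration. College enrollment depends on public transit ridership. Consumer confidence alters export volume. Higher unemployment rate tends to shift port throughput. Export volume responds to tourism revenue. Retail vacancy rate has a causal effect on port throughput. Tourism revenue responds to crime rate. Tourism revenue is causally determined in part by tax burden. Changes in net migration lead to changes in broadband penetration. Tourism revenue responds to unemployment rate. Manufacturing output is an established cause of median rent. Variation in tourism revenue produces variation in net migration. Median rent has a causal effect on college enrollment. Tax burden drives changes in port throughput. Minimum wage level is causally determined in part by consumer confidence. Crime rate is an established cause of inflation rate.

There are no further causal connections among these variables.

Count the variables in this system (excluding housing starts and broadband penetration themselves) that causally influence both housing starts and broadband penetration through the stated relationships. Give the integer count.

4

The common causes are: consumer confidence (to housing starts via consumer confidence → manufacturing output → median rent → port throughput → housing starts; to broadband penetration via consumer confidence → export volume → broadband penetration); retail vacancy rate (to housing starts via retail vacancy rate → port throughput → housing starts; to broadband penetration via retail vacancy rate → tourism revenue → net migration → broadband penetration); tax burden (to housing starts via tax burden → port throughput → housing starts; to broadband penetration via tax burden → tourism revenue → net migration → broadband penetration); unemployment rate (to housing starts via unemployment rate → port throughput → housing starts; to broadband penetration via unemployment rate → tourism revenue → net migration → broadband penetration).
Every other variable lacks a causal path to at least one of housing starts and broadband penetration.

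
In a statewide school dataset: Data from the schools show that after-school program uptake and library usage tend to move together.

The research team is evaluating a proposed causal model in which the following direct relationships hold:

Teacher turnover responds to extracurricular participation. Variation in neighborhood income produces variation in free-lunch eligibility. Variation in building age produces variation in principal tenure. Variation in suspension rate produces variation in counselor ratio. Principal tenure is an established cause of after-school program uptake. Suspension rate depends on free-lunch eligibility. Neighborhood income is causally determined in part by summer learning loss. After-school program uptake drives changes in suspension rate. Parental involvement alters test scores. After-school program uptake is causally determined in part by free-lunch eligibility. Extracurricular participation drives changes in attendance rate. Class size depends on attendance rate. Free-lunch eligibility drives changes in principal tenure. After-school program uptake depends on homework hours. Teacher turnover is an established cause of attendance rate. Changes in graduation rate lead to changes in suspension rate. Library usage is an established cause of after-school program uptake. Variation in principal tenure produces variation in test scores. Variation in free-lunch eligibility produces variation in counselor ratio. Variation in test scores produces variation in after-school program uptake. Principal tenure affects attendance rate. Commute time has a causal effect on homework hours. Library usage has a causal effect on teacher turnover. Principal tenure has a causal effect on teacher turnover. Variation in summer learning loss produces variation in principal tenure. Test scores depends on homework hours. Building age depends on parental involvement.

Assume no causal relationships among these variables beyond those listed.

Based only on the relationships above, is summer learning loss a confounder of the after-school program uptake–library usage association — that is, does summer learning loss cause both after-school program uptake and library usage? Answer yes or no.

no

Summer learning loss has no stated causal path to library usage. A confounder must cause both variables, so summer learning loss does not qualify.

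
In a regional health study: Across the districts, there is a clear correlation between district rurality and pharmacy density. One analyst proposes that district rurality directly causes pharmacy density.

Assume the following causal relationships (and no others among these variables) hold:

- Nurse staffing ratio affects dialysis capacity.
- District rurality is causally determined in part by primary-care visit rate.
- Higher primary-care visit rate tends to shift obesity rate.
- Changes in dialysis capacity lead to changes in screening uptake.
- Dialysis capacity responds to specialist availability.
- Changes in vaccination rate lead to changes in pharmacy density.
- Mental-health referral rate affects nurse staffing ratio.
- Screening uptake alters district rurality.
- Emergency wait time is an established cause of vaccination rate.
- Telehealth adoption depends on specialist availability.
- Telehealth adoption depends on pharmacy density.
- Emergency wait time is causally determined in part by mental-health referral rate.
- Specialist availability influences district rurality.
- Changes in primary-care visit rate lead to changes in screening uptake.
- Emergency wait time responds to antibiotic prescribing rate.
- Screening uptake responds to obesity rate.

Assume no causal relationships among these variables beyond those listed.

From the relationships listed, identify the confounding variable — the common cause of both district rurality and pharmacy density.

mental-health referral rate

Mental-health referral rate has a causal path to district rurality (mental-health referral rate → nurse staffing ratio → dialysis capacity → screening uptake → district rurality) and a separate causal path to pharmacy density (mental-health referral rate → emergency wait time → vaccination rate → pharmacy density), so it is a common cause of both.
No stated relationship gives district rurality a causal route to pharmacy density, so the correlation is explained by the shared upstream cause rather than a direct effect.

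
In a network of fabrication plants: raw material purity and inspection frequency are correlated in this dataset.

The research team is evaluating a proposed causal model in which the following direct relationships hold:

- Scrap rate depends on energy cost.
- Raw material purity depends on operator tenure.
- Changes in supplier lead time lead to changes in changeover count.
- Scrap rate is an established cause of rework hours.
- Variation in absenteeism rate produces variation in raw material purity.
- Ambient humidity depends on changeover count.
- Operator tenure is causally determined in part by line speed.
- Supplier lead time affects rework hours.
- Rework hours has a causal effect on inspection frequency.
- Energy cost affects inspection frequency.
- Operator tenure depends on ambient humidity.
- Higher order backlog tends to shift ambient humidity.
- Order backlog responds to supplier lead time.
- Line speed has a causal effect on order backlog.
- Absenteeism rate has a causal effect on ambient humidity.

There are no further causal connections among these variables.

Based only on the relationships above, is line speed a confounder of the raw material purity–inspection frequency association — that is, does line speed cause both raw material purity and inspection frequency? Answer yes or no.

Line speed has no stated causal path to inspection frequency. A confounder must cause both variables, so line speed does not qualify.

no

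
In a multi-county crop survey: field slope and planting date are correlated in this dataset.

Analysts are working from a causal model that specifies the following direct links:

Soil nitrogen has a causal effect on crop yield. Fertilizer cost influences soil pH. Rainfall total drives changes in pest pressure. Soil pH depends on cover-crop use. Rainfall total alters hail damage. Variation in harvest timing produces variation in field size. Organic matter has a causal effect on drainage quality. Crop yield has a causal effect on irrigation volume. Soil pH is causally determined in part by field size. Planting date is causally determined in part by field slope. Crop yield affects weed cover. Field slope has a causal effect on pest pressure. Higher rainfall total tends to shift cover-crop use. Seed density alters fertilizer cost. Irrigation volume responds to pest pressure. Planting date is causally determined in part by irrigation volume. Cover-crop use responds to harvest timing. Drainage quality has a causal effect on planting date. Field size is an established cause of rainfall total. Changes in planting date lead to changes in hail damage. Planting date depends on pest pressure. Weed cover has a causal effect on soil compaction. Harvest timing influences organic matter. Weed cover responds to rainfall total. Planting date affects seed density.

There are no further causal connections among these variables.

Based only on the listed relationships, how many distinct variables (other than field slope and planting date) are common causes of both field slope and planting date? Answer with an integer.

No listed variable has a causal path to both field slope and planting date, so there are no common causes.

0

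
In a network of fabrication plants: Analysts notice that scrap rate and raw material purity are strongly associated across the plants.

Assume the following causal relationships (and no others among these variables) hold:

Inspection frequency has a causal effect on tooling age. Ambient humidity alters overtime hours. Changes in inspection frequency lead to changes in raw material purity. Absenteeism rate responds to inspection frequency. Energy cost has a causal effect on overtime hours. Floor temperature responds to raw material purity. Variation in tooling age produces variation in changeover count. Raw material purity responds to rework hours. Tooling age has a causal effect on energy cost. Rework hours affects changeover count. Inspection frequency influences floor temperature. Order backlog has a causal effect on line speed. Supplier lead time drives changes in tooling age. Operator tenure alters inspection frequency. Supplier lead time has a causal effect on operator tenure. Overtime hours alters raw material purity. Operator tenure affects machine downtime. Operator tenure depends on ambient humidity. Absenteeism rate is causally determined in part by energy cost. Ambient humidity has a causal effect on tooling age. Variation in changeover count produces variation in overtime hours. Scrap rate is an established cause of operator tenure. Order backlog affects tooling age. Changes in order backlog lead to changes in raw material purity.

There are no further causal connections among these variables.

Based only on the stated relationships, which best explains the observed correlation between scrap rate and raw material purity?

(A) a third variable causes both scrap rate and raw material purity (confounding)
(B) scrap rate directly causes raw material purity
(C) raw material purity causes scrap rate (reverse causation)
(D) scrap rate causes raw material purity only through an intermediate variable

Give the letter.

Scrap rate reaches raw material purity through scrap rate → operator tenure → inspection frequency → raw material purity — an indirect causal chain with no direct scrap rate → raw material purity link. No variable causes both scrap rate and raw material purity, so confounding is ruled out; the effect is mediated.

D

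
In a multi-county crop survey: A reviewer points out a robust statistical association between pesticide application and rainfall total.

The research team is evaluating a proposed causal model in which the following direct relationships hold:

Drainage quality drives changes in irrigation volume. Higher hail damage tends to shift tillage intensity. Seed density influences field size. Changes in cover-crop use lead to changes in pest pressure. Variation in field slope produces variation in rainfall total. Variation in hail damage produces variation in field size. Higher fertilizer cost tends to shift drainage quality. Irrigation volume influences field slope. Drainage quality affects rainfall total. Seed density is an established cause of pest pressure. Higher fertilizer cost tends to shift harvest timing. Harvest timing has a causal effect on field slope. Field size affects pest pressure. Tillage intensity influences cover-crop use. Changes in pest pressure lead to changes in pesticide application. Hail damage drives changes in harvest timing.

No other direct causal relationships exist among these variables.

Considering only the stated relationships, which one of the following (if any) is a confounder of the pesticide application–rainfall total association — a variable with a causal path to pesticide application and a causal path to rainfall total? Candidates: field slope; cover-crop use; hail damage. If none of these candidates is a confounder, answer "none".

Hail damage causes pesticide application (hail damage → field size → pest pressure → pesticide application) and also causes rainfall total (hail damage → harvest timing → field slope → rainfall total); it is a common cause of both.
Each of the other candidates lacks a causal path to at least one of pesticide application and rainfall total, so they do not confound the relationship.

hail damage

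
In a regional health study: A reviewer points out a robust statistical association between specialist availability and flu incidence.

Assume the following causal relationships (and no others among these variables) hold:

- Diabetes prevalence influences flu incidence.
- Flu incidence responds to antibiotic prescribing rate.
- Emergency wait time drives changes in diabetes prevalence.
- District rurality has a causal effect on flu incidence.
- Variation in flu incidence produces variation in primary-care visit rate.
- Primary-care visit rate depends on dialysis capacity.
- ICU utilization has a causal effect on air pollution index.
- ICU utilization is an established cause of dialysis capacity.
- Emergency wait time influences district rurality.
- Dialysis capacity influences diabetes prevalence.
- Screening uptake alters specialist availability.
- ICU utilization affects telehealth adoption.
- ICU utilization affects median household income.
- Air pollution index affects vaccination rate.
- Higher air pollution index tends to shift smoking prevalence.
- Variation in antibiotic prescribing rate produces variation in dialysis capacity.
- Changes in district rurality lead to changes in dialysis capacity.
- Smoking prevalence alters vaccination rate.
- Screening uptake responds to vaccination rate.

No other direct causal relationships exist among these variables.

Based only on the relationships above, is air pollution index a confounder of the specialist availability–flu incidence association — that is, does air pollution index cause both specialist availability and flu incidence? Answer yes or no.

no

Air pollution index has no stated causal path to flu incidence. A confounder must cause both variables, so air pollution index does not qualify.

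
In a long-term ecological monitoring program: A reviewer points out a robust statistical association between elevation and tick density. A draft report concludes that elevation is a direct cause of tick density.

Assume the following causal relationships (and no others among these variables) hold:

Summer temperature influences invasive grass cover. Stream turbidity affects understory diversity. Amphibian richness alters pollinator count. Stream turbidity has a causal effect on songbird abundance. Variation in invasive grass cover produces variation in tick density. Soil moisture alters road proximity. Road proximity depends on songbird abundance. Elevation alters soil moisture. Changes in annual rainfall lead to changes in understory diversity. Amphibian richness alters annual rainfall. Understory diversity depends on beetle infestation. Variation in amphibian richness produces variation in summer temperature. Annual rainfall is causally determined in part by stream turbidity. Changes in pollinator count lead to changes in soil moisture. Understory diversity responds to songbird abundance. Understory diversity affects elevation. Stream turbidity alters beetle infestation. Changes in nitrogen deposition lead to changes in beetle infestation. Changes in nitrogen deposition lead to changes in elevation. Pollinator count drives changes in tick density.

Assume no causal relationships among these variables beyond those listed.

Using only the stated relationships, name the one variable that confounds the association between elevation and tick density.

Amphibian richness has a causal path to elevation (amphibian richness → annual rainfall → understory diversity → elevation) and a separate causal path to tick density (amphibian richness → pollinator count → tick density), so it is a common cause of both.
No stated relationship gives elevation a causal route to tick density, so the correlation is explained by the shared upstream cause rather than a direct effect.

amphibian richness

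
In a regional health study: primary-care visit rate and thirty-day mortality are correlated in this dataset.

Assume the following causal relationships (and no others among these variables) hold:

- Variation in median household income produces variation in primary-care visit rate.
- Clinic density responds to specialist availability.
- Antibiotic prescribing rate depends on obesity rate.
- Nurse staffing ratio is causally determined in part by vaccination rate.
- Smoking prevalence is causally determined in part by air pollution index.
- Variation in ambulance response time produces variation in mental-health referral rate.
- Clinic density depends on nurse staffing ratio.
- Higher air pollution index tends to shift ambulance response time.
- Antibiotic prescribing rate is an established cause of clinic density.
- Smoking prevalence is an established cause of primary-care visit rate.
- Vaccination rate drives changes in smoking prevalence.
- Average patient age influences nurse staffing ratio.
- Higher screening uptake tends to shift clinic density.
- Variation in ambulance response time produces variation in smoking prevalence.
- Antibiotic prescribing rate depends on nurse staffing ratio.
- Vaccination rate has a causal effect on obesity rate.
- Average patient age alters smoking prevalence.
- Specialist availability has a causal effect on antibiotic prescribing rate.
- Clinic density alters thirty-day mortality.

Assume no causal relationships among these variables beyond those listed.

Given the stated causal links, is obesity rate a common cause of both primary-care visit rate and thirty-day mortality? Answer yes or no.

no

Obesity rate has no stated causal path to primary-care visit rate. A confounder must cause both variables, so obesity rate does not qualify.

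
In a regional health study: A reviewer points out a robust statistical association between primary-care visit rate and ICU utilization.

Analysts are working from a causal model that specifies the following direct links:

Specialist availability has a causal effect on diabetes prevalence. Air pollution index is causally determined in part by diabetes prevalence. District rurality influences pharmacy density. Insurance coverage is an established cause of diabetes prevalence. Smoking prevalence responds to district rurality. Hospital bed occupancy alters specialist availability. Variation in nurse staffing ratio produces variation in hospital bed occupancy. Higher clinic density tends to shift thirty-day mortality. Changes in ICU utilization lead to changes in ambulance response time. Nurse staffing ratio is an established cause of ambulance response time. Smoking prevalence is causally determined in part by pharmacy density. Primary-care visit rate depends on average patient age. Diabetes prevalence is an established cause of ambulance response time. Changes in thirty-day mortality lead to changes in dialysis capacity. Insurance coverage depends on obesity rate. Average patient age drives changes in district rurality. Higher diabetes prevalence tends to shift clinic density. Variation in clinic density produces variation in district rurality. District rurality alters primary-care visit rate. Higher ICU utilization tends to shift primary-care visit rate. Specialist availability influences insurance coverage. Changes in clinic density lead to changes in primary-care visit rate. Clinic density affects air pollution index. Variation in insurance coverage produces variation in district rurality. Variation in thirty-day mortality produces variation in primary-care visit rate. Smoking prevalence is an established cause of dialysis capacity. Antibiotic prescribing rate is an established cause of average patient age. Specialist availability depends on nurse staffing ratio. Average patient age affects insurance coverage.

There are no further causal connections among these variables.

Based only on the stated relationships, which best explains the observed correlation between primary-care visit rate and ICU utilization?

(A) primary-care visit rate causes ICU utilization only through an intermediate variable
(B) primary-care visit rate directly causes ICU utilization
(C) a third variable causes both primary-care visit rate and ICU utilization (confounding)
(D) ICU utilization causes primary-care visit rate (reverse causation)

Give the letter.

D

The stated link runs ICU utilization → primary-care visit rate; primary-care visit rate has no causal path to ICU utilization. No variable causes both, so confounding is ruled out. The correlation reflects reverse causation.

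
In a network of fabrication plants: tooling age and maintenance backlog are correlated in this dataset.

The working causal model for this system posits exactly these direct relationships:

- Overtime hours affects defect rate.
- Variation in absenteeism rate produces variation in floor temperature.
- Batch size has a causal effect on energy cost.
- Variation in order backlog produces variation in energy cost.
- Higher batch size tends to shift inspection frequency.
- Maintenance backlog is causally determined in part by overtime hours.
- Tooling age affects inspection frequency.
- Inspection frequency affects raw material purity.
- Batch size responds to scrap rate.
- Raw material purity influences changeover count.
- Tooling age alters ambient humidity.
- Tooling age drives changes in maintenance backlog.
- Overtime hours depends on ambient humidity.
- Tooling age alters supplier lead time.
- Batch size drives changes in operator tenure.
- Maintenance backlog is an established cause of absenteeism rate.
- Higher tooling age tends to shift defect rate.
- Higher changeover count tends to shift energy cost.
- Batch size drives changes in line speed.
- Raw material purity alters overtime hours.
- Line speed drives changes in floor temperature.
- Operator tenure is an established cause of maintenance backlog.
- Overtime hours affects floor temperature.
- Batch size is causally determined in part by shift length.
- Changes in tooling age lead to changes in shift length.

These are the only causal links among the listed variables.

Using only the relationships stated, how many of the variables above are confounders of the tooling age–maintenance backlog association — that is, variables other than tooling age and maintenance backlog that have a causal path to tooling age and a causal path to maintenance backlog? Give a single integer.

0

No listed variable has a causal path to both tooling age and maintenance backlog, so there are no common causes.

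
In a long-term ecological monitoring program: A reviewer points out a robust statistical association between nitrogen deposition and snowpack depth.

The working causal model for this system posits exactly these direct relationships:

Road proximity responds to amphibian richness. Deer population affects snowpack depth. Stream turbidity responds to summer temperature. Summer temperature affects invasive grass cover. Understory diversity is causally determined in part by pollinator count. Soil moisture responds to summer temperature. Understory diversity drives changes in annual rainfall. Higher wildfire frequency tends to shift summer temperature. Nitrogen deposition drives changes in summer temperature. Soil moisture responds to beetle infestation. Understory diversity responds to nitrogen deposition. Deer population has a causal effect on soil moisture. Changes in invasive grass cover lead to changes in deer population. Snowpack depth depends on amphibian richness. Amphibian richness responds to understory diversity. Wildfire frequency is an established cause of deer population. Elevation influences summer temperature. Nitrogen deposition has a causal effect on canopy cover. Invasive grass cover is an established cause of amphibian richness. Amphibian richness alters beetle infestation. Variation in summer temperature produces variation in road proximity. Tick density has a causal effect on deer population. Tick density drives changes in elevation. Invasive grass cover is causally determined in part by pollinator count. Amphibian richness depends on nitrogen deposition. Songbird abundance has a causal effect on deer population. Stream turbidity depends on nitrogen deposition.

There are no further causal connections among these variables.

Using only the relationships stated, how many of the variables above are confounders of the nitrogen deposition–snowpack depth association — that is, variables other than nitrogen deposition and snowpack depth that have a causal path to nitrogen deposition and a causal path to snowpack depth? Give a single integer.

No listed variable has a causal path to both nitrogen deposition and snowpack depth, so there are no common causes.

0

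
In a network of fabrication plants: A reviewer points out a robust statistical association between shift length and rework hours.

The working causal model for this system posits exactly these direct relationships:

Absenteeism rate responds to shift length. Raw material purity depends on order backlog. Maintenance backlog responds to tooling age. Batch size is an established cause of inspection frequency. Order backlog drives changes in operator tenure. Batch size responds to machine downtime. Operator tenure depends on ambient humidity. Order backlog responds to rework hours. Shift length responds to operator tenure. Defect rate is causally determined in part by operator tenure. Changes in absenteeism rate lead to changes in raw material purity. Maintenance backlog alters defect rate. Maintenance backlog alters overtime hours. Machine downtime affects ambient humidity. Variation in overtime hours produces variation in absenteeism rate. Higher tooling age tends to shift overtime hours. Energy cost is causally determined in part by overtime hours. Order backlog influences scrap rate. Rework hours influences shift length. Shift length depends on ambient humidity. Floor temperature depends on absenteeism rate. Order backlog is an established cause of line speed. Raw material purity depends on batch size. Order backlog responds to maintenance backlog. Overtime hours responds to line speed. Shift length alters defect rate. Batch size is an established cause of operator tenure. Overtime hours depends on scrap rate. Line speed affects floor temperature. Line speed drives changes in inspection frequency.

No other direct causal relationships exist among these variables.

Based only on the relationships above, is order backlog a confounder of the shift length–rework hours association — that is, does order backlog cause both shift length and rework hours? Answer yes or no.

no

Order backlog has no stated causal path to rework hours. A confounder must cause both variables, so order backlog does not qualify.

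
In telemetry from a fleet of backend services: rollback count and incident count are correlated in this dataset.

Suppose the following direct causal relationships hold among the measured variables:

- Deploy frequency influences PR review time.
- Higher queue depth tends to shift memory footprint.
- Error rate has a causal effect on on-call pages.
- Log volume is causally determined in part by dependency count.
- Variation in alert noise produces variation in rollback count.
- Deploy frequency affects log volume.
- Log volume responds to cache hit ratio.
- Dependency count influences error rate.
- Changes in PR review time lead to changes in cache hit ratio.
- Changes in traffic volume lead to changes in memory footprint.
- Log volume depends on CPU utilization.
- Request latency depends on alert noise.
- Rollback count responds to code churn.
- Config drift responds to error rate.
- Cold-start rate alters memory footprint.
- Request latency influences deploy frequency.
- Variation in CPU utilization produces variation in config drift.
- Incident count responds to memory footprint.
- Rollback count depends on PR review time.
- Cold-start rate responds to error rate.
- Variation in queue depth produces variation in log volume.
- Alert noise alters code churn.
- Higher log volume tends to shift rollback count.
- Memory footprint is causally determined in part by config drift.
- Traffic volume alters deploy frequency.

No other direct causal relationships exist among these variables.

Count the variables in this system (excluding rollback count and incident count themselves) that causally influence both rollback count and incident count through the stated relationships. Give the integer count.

4

The common causes are: CPU utilization (to rollback count via CPU utilization → log volume → rollback count; to incident count via CPU utilization → config drift → memory footprint → incident count); dependency count (to rollback count via dependency count → log volume → rollback count; to incident count via dependency count → error rate → config drift → memory footprint → incident count); queue depth (to rollback count via queue depth → log volume → rollback count; to incident count via queue depth → memory footprint → incident count); traffic volume (to rollback count via traffic volume → deploy frequency → PR review time → rollback count; to incident count via traffic volume → memory footprint → incident count).
Every other variable lacks a causal path to at least one of rollback count and incident count.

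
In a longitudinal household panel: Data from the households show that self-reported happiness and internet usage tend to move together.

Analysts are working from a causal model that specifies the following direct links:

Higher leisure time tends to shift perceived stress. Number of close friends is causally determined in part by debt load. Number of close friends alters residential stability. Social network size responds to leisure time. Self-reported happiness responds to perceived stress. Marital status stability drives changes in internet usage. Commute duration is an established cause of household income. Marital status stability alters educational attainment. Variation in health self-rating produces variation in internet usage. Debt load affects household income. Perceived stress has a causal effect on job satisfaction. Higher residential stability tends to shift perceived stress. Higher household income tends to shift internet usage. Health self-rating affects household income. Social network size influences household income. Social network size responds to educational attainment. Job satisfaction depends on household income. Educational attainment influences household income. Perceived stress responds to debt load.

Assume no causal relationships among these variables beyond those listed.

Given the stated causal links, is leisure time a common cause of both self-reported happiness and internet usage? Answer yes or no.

yes

Leisure time has a causal path to self-reported happiness (leisure time → perceived stress → self-reported happiness) and to internet usage (leisure time → social network size → household income → internet usage), so it is a common cause of both — a confounder.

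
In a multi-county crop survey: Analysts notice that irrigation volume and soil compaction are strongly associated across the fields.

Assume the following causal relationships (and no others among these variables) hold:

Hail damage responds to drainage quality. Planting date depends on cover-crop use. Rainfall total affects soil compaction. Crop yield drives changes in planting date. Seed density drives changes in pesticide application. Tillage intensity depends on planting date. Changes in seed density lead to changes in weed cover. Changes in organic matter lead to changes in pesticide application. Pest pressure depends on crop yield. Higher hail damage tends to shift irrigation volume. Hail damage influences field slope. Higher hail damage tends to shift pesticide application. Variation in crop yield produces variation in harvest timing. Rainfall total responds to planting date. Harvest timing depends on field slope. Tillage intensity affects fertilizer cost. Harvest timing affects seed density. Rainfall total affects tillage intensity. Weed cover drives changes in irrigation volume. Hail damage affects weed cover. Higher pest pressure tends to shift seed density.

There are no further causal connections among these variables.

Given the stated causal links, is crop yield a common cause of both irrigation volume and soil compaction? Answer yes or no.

Crop yield has a causal path to irrigation volume (crop yield → harvest timing → seed density → weed cover → irrigation volume) and to soil compaction (crop yield → planting date → rainfall total → soil compaction), so it is a common cause of both — a confounder.

yes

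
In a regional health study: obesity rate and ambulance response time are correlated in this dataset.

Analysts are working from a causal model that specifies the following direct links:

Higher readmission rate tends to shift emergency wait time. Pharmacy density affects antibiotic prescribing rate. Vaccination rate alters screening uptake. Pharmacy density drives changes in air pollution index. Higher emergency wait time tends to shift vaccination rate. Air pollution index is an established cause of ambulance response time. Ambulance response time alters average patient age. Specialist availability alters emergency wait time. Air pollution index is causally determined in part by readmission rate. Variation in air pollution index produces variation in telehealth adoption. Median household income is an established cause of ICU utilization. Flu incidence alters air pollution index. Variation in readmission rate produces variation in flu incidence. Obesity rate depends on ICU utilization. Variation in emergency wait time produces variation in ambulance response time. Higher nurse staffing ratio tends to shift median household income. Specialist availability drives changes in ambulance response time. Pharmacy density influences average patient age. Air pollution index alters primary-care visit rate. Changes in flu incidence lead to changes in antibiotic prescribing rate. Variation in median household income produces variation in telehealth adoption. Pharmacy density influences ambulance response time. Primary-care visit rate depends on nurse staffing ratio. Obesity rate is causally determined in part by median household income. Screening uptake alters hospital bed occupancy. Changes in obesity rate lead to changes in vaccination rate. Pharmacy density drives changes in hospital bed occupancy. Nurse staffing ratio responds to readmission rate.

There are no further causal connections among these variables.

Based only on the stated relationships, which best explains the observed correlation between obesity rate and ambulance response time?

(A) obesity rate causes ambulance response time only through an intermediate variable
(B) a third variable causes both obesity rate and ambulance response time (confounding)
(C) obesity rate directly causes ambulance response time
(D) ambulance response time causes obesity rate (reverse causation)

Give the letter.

B

Readmission rate causes obesity rate (readmission rate → nurse staffing ratio → median household income → obesity rate) and ambulance response time (readmission rate → air pollution index → ambulance response time) — a common cause creating the correlation.
There is no stated path from obesity rate to ambulance response time or from ambulance response time to obesity rate, so neither direct nor reverse causation applies.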